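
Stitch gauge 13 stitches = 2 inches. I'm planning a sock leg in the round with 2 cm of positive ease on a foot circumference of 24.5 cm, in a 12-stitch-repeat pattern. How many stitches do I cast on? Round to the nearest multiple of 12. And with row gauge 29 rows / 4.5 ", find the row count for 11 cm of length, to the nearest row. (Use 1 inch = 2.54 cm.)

Finished = 24.5 + 2 = 26.5 cm.
26.5 cm × 1/2.54 = 10.43 inches.
13/2 = 6.5 sts per in; 10.43 × 6.5 = 67.81 sts.
Nearest multiple of 12 → 72.
11 cm = 4.33 inches; × 6.444 = 27.91 → 28 rows.

Cast on 72 stitches; work 28 rows.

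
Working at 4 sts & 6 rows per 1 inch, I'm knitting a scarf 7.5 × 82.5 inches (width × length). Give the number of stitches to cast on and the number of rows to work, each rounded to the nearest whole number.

Cast on 30 stitches and work 495 rows.

Stitch gauge = 4/1 = 4 sts/in; 7.5 × 4 = 30.00 → 30 sts.
Row gauge = 6/1 = 6 rows/in; 82.5 × 6 = 495.00 → 495 rows.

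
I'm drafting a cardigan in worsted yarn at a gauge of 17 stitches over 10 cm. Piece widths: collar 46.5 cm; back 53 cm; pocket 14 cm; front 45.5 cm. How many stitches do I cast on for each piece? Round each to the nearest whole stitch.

collar 79; back 90; pocket 24; front 77.

Rate = 17/10 = 1.7 sts per cm.
collar: 46.5 × 1.7 = 79.05 → 79.
back: 53 × 1.7 = 90.10 → 90.
pocket: 14 × 1.7 = 23.80 → 24.
front: 45.5 × 1.7 = 77.35 → 77.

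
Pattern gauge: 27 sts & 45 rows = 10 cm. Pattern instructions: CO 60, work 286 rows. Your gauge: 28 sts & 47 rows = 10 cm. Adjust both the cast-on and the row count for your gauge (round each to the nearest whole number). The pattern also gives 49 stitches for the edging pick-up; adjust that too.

Cast on 62 stitches; work 299 rows; edging pick-up 51 stitches.

Stitches: 60 × 28/27 = 62.22 → 62.
Rows: 286 × 47/45 = 298.71 → 299.
edging pick-up: 49 × 28/27 = 50.81 → 51.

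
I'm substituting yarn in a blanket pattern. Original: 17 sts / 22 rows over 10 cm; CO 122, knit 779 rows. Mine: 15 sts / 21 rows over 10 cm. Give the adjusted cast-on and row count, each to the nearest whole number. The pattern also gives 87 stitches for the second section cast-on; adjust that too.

Cast on 108 stitches; work 744 rows; second section cast-on 77 stitches.

Stitches: 122 × 15/17 = 107.65 → 108.
Rows: 779 × 21/22 = 743.59 → 744.
second section cast-on: 87 × 15/17 = 76.76 → 77.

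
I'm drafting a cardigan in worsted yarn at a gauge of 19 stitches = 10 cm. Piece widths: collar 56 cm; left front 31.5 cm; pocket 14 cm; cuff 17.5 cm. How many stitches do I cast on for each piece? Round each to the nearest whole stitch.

Rate = 19/10 = 1.9 sts per cm.
collar: 56 × 1.9 = 106.40 → 106.
left front: 31.5 × 1.9 = 59.85 → 60.
pocket: 14 × 1.9 = 26.60 → 27.
cuff: 17.5 × 1.9 = 33.25 → 33.

collar 106; left front 60; pocket 27; cuff 33.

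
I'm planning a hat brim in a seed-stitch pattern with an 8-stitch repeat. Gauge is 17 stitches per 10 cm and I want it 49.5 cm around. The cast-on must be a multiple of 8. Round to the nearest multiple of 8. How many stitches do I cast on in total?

CO 88 sts.

17 / 10 = 1.7 sts per cm.
49.5 × 1.7 = 84.15 sts.
Nearest multiple of 8: 88.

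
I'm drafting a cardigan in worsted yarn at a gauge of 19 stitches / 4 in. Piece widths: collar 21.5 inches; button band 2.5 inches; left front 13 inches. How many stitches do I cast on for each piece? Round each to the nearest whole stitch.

Rate = 19/4 = 4.75 sts per in.
collar: 21.5 × 4.75 = 102.12 → 102.
button band: 2.5 × 4.75 = 11.88 → 12.
left front: 13 × 4.75 = 61.75 → 62.

collar 102; button band 12; left front 62.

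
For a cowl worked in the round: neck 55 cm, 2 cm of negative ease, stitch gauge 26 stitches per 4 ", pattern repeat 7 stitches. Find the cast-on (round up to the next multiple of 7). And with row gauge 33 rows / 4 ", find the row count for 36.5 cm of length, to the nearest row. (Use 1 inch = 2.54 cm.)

Cast on 140 stitches; work 119 rows.

Finished = 55 − 2 = 53 cm.
53 cm × 1/2.54 = 20.87 inches.
26/4 = 6.5 sts per in; 20.87 × 6.5 = 135.63 sts.
Next multiple of 7 → 140.
36.5 cm = 14.37 inches; × 8.25 = 118.55 → 119 rows.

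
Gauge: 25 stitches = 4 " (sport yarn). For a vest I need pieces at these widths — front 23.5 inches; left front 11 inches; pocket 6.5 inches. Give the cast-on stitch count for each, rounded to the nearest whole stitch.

front 147; left front 69; pocket 41.

Rate = 25/4 = 6.25 sts per in.
front: 23.5 × 6.25 = 146.88 → 147.
left front: 11 × 6.25 = 68.75 → 69.
pocket: 6.5 × 6.25 = 40.62 → 41.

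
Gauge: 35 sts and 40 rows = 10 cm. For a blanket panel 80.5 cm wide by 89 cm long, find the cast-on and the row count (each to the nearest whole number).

Stitch gauge = 35/10 = 3.5 sts/cm; 80.5 × 3.5 = 281.75 → 282 sts.
Row gauge = 40/10 = 4 rows/cm; 89 × 4 = 356.00 → 356 rows.

Cast on 282 stitches and work 356 rows.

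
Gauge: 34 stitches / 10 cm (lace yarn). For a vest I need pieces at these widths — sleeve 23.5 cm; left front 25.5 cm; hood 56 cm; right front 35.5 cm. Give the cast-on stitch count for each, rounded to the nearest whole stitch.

Rate = 34/10 = 3.4 sts per cm.
sleeve: 23.5 × 3.4 = 79.90 → 80.
left front: 25.5 × 3.4 = 86.70 → 87.
hood: 56 × 3.4 = 190.40 → 190.
right front: 35.5 × 3.4 = 120.70 → 121.

sleeve 80; left front 87; hood 190; right front 121.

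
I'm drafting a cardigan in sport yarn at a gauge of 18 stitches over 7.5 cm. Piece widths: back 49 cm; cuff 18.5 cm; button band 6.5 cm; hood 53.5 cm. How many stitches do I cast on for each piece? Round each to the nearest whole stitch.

Rate = 18/7.5 = 2.4 sts per cm.
back: 49 × 2.4 = 117.60 → 118.
cuff: 18.5 × 2.4 = 44.40 → 44.
button band: 6.5 × 2.4 = 15.60 → 16.
hood: 53.5 × 2.4 = 128.40 → 128.

back 118; cuff 44; button band 16; hood 128.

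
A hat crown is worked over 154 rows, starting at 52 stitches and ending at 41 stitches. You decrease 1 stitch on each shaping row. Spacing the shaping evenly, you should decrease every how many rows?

Decrease every 14th row.

Stitches to remove: |41 − 52| = 11.
Shaping rows needed: 11 / 1 = 11.
154 rows / 11 = every 14 rows.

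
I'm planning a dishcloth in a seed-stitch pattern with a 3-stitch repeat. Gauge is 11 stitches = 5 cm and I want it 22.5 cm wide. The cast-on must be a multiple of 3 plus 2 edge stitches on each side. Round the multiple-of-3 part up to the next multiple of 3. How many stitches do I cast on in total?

11 / 5 = 2.2 sts per cm.
22.5 × 2.2 = 49.50 sts.
Less 4 edge sts → 45.50 for the repeat.
Next multiple of 3: 48.
Add back 4 edge sts → 52.

Cast on 52 stitches.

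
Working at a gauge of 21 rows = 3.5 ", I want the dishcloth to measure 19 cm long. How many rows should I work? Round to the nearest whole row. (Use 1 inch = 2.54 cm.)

19 cm = 7.48 in.
21 rows / 3.5 in = 6 rows per inch.
7.48 × 6 = 44.88 rows.
Round to nearest → 45.

Knit 45 rows.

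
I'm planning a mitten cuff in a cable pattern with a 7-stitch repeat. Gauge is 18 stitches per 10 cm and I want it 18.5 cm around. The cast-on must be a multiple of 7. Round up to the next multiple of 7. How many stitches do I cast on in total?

18 / 10 = 1.8 sts per cm.
18.5 × 1.8 = 33.30 sts.
Next multiple of 7: 35.

CO 35 sts.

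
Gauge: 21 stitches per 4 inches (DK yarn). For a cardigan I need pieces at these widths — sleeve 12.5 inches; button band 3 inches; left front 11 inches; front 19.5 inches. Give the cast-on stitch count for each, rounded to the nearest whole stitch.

Rate = 21/4 = 5.25 sts per in.
sleeve: 12.5 × 5.25 = 65.62 → 66.
button band: 3 × 5.25 = 15.75 → 16.
left front: 11 × 5.25 = 57.75 → 58.
front: 19.5 × 5.25 = 102.38 → 102.

sleeve 66; button band 16; left front 58; front 102.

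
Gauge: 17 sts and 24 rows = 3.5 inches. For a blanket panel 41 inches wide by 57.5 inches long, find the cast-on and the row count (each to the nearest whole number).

Cast on 199 stitches and work 394 rows.

Stitch gauge = 17/3.5 = 4.857 sts/in; 41 × 4.857 = 199.14 → 199 sts.
Row gauge = 24/3.5 = 6.857 rows/in; 57.5 × 6.857 = 394.29 → 394 rows.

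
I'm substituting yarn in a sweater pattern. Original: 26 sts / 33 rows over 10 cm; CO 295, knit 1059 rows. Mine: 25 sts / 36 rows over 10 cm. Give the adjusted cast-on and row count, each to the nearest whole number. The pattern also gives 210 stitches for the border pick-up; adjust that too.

Cast on 284 stitches; work 1155 rows; border pick-up 202 stitches.

Stitches: 295 × 25/26 = 283.65 → 284.
Rows: 1059 × 36/33 = 1155.27 → 1155.
border pick-up: 210 × 25/26 = 201.92 → 202.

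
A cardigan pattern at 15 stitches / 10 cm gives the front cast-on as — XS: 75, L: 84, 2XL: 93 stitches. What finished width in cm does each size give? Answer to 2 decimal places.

XS 50.00 cm; L 56.00 cm; 2XL 62.00 cm.

15/10 = 1.5 sts per cm.
XS: 75 / 1.5 = 50.000 → 50.00 cm.
L: 84 / 1.5 = 56.000 → 56.00 cm.
2XL: 93 / 1.5 = 62.000 → 62.00 cm.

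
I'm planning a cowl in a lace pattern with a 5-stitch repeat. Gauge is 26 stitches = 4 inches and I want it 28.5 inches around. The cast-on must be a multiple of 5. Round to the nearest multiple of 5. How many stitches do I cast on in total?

Cast on 185 stitches.

26 / 4 = 6.5 sts per inch.
28.5 × 6.5 = 185.25 sts.
Nearest multiple of 5: 185.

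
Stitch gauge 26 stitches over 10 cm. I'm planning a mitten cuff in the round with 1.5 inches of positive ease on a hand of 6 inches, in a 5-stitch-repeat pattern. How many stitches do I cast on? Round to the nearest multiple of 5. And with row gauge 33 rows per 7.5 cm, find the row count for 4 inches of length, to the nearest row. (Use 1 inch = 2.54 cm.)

Finished = 6 + 1.5 = 7.5 inches.
7.5 inches × 2.54 = 19.05 cm.
26/10 = 2.6 sts per cm; 19.05 × 2.6 = 49.53 sts.
Nearest multiple of 5 → 50.
4 inches = 10.16 cm; × 4.4 = 44.70 → 45 rows.

Cast on 50 stitches; work 45 rows.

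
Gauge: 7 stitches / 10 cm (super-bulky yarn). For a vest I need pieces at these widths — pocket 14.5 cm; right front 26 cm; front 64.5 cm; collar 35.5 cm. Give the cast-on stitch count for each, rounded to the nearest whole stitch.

Rate = 7/10 = 0.7 sts per cm.
pocket: 14.5 × 0.7 = 10.15 → 10.
right front: 26 × 0.7 = 18.20 → 18.
front: 64.5 × 0.7 = 45.15 → 45.
collar: 35.5 × 0.7 = 24.85 → 25.

pocket 10; right front 18; front 45; collar 25.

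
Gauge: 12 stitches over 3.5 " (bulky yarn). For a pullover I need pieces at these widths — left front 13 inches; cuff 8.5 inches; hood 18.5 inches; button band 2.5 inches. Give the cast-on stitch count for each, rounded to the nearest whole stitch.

Rate = 12/3.5 = 3.429 sts per in.
left front: 13 × 3.429 = 44.57 → 45.
cuff: 8.5 × 3.429 = 29.14 → 29.
hood: 18.5 × 3.429 = 63.43 → 63.
button band: 2.5 × 3.429 = 8.57 → 9.

left front 45; cuff 29; hood 63; button band 9.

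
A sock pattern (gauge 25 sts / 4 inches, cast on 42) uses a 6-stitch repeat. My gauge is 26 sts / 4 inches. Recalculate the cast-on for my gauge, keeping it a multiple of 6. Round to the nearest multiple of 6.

42 × 26 / 25 = 43.68.
Nearest multiple of 6: 42.

42 stitches.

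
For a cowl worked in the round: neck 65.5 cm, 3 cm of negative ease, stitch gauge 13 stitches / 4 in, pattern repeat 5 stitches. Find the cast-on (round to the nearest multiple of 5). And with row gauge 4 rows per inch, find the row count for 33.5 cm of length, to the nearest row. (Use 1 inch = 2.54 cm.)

Cast on 80 stitches; work 53 rows.

Finished = 65.5 − 3 = 62.5 cm.
62.5 cm × 1/2.54 = 24.61 inches.
13/4 = 3.25 sts per in; 24.61 × 3.25 = 79.97 sts.
Nearest multiple of 5 → 80.
33.5 cm = 13.19 inches; × 4 = 52.76 → 53 rows.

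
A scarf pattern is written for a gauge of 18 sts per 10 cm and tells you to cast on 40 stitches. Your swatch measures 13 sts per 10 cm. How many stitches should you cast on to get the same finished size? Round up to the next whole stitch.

Cast on 29 stitches.

Scale factor = 13 / 18 = 0.722.
40 × 13 / 18 = 28.89 sts.
→ 29 sts.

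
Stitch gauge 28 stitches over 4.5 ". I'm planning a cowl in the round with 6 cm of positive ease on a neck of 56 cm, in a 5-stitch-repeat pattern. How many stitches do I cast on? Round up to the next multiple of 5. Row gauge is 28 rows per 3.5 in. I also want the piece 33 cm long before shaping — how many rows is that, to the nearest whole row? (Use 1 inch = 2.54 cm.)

Finished = 56 + 6 = 62 cm.
62 cm × 1/2.54 = 24.41 inches.
28/4.5 = 6.222 sts per in; 24.41 × 6.222 = 151.88 sts.
Next multiple of 5 → 155.
33 cm = 12.99 inches; × 8 = 103.94 → 104 rows.

Cast on 155 stitches; work 104 rows.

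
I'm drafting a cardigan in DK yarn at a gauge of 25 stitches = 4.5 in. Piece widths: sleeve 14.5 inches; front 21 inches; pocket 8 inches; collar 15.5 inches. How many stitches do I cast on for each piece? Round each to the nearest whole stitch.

sleeve 81; front 117; pocket 44; collar 86.

Rate = 25/4.5 = 5.556 sts per in.
sleeve: 14.5 × 5.556 = 80.56 → 81.
front: 21 × 5.556 = 116.67 → 117.
pocket: 8 × 5.556 = 44.44 → 44.
collar: 15.5 × 5.556 = 86.11 → 86.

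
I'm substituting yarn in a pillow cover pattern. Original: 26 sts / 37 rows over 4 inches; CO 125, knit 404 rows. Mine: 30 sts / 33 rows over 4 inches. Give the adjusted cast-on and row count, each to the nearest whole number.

Stitches: 125 × 30/26 = 144.23 → 144.
Rows: 404 × 33/37 = 360.32 → 360.

Cast on 144 stitches; work 360 rows.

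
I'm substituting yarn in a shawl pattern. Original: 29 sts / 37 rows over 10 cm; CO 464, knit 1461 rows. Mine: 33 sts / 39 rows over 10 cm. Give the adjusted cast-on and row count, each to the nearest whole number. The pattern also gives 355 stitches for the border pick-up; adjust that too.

Cast on 528 stitches; work 1540 rows; border pick-up 404 stitches.

Stitches: 464 × 33/29 = 528.00 → 528.
Rows: 1461 × 39/37 = 1539.97 → 1540.
border pick-up: 355 × 33/29 = 403.97 → 404.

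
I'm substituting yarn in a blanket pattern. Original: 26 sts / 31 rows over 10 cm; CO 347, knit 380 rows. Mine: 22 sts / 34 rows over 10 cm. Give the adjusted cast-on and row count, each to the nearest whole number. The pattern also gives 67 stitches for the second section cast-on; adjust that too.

Stitches: 347 × 22/26 = 293.62 → 294.
Rows: 380 × 34/31 = 416.77 → 417.
second section cast-on: 67 × 22/26 = 56.69 → 57.

Cast on 294 stitches; work 417 rows; second section cast-on 57 stitches.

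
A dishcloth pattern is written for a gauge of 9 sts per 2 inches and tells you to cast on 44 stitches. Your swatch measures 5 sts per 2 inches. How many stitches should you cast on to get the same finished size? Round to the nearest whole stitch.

24 stitches.

Scale factor = 5 / 9 = 0.556.
44 × 5 / 9 = 24.44 sts.
→ 24 sts.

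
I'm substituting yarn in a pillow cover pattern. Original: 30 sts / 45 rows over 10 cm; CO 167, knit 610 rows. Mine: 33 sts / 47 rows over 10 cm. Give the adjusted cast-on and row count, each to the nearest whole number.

Stitches: 167 × 33/30 = 183.70 → 184.
Rows: 610 × 47/45 = 637.11 → 637.

Cast on 184 stitches; work 637 rows.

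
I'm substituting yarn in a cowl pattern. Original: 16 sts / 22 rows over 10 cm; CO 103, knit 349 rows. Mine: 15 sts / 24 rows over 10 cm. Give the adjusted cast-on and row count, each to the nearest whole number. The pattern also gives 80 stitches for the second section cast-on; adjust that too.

Cast on 97 stitches; work 381 rows; second section cast-on 75 stitches.

Stitches: 103 × 15/16 = 96.56 → 97.
Rows: 349 × 24/22 = 380.73 → 381.
second section cast-on: 80 × 15/16 = 75.00 → 75.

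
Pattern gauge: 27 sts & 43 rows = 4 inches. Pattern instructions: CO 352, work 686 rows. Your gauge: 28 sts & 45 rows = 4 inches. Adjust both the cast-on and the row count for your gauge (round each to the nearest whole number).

Stitches: 352 × 28/27 = 365.04 → 365.
Rows: 686 × 45/43 = 717.91 → 718.

Cast on 365 stitches; work 718 rows.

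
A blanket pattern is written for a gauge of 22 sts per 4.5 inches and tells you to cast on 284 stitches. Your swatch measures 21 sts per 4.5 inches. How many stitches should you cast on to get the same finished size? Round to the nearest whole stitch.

CO 271 sts.

Scale factor = 21 / 22 = 0.955.
284 × 21 / 22 = 271.09 sts.
→ 271 sts.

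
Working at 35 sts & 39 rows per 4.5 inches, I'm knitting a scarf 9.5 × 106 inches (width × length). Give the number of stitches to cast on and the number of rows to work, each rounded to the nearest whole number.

Stitch gauge = 35/4.5 = 7.778 sts/in; 9.5 × 7.778 = 73.89 → 74 sts.
Row gauge = 39/4.5 = 8.667 rows/in; 106 × 8.667 = 918.67 → 919 rows.

Cast on 74 stitches and work 919 rows.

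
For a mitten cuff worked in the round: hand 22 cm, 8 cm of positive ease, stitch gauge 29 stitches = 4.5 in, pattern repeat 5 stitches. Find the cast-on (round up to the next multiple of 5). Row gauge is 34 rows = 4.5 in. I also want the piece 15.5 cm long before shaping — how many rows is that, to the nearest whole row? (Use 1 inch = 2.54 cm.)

Finished = 22 + 8 = 30 cm.
30 cm × 1/2.54 = 11.81 inches.
29/4.5 = 6.444 sts per in; 11.81 × 6.444 = 76.12 sts.
Next multiple of 5 → 80.
15.5 cm = 6.10 inches; × 7.556 = 46.11 → 46 rows.

Cast on 80 stitches; work 46 rows.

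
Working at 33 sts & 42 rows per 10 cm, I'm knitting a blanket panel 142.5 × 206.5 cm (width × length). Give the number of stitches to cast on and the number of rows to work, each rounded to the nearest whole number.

Stitch gauge = 33/10 = 3.3 sts/cm; 142.5 × 3.3 = 470.25 → 470 sts.
Row gauge = 42/10 = 4.2 rows/cm; 206.5 × 4.2 = 867.30 → 867 rows.

Cast on 470 stitches and work 867 rows.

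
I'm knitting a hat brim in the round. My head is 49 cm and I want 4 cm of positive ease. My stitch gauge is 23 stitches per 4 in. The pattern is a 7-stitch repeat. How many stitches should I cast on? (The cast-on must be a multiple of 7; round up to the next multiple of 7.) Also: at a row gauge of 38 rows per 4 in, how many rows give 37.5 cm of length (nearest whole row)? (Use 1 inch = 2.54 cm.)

Finished = 49 + 4 = 53 cm.
53 cm × 1/2.54 = 20.87 inches.
23/4 = 5.75 sts per in; 20.87 × 5.75 = 119.98 sts.
Next multiple of 7 → 126.
37.5 cm = 14.76 inches; × 9.5 = 140.26 → 140 rows.

Cast on 126 stitches; work 140 rows.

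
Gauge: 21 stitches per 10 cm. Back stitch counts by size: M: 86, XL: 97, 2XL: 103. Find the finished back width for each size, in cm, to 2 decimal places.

M 40.95 cm; XL 46.19 cm; 2XL 49.05 cm.

21/10 = 2.1 sts per cm.
M: 86 / 2.1 = 40.952 → 40.95 cm.
XL: 97 / 2.1 = 46.190 → 46.19 cm.
2XL: 103 / 2.1 = 49.048 → 49.05 cm.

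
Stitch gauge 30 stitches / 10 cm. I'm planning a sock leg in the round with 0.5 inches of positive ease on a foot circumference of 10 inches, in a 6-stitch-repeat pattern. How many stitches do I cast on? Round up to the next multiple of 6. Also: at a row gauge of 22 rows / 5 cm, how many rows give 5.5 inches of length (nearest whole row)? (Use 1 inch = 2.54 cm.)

Finished = 10 + 0.5 = 10.5 inches.
10.5 inches × 2.54 = 26.67 cm.
30/10 = 3 sts per cm; 26.67 × 3 = 80.01 sts.
Next multiple of 6 → 84.
5.5 inches = 13.97 cm; × 4.4 = 61.47 → 61 rows.

Cast on 84 stitches; work 61 rows.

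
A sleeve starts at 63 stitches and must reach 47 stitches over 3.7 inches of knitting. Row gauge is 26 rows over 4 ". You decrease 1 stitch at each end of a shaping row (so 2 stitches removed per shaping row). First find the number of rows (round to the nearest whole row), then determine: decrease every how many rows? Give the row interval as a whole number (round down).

Rows = 3.7 × 6.5 = 24.1 → 24 rows.
Stitches to remove: 16 → 8 shaping rows (at 2 st each).
24 / 8 = 3.00 → every 3 rows.

Decrease every 3rd row.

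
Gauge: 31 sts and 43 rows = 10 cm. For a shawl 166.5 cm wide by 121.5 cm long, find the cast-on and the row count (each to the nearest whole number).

Stitch gauge = 31/10 = 3.1 sts/cm; 166.5 × 3.1 = 516.15 → 516 sts.
Row gauge = 43/10 = 4.3 rows/cm; 121.5 × 4.3 = 522.45 → 522 rows.

Cast on 516 stitches and work 522 rows.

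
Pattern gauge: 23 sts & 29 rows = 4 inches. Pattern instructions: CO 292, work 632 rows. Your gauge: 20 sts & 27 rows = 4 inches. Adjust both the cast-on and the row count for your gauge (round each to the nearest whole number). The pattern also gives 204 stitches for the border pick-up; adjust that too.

Cast on 254 stitches; work 588 rows; border pick-up 177 stitches.

Stitches: 292 × 20/23 = 253.91 → 254.
Rows: 632 × 27/29 = 588.41 → 588.
border pick-up: 204 × 20/23 = 177.39 → 177.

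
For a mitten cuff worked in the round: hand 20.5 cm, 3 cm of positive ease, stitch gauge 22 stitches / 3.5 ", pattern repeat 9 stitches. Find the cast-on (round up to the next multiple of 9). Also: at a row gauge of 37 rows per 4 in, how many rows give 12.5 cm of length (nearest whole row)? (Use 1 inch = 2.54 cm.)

Finished = 20.5 + 3 = 23.5 cm.
23.5 cm × 1/2.54 = 9.25 inches.
22/3.5 = 6.286 sts per in; 9.25 × 6.286 = 58.16 sts.
Next multiple of 9 → 63.
12.5 cm = 4.92 inches; × 9.25 = 45.52 → 46 rows.

Cast on 63 stitches; work 46 rows.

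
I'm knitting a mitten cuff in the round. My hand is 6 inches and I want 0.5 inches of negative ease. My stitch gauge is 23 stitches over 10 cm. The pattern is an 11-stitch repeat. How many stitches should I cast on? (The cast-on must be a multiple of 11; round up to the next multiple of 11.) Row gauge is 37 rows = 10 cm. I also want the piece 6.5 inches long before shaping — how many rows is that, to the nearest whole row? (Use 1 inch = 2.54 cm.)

Finished = 6 − 0.5 = 5.5 inches.
5.5 inches × 2.54 = 13.97 cm.
23/10 = 2.3 sts per cm; 13.97 × 2.3 = 32.13 sts.
Next multiple of 11 → 33.
6.5 inches = 16.51 cm; × 3.7 = 61.09 → 61 rows.

Cast on 33 stitches; work 61 rows.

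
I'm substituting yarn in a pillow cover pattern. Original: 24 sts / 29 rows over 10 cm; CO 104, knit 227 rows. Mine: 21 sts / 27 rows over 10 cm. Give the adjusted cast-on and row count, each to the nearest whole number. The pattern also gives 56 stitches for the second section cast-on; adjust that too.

Stitches: 104 × 21/24 = 91.00 → 91.
Rows: 227 × 27/29 = 211.34 → 211.
second section cast-on: 56 × 21/24 = 49.00 → 49.

Cast on 91 stitches; work 211 rows; second section cast-on 49 stitches.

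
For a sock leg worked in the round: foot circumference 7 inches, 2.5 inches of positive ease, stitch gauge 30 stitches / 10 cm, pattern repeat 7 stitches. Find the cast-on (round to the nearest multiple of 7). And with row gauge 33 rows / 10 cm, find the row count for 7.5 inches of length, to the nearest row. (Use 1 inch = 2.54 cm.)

Cast on 70 stitches; work 63 rows.

Finished = 7 + 2.5 = 9.5 inches.
9.5 inches × 2.54 = 24.13 cm.
30/10 = 3 sts per cm; 24.13 × 3 = 72.39 sts.
Nearest multiple of 7 → 70.
7.5 inches = 19.05 cm; × 3.3 = 62.87 → 63 rows.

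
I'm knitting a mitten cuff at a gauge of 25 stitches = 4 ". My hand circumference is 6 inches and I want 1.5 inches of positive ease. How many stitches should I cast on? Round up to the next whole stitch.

Cast on 47 stitches.

Finished = 6 + 1.5 = 7.5 in.
25 / 4 = 6.25 sts per inch.
7.50 × 6.25 = 46.88 sts.
→ 47 sts.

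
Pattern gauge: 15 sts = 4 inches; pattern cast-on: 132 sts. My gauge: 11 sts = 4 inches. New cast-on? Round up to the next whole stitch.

Scale factor = 11 / 15 = 0.733.
132 × 11 / 15 = 96.80 sts.
→ 97 sts.

97 stitches.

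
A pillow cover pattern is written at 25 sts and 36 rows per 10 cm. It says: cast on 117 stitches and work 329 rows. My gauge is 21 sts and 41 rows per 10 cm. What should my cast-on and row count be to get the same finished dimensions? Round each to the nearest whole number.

Stitches: 117 × 21/25 = 98.28 → 98.
Rows: 329 × 41/36 = 374.69 → 375.

Cast on 98 stitches; work 375 rows.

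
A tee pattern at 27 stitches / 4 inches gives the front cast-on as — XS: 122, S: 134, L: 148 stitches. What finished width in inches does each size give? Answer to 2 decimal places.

27/4 = 6.75 sts per in.
XS: 122 / 6.75 = 18.074 → 18.07 in.
S: 134 / 6.75 = 19.852 → 19.85 in.
L: 148 / 6.75 = 21.926 → 21.93 in.

XS 18.07 inches; S 19.85 inches; L 21.93 inches.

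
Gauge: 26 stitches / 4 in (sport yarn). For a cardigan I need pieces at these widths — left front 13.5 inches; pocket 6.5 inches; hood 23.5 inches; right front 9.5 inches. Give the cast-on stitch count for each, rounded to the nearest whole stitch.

left front 88; pocket 42; hood 153; right front 62.

Rate = 26/4 = 6.5 sts per in.
left front: 13.5 × 6.5 = 87.75 → 88.
pocket: 6.5 × 6.5 = 42.25 → 42.
hood: 23.5 × 6.5 = 152.75 → 153.
right front: 9.5 × 6.5 = 61.75 → 62.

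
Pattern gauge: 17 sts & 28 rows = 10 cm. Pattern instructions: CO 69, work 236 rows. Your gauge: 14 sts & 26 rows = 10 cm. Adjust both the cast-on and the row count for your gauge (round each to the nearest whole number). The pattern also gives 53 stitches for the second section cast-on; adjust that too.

Stitches: 69 × 14/17 = 56.82 → 57.
Rows: 236 × 26/28 = 219.14 → 219.
second section cast-on: 53 × 14/17 = 43.65 → 44.

Cast on 57 stitches; work 219 rows; second section cast-on 44 stitches.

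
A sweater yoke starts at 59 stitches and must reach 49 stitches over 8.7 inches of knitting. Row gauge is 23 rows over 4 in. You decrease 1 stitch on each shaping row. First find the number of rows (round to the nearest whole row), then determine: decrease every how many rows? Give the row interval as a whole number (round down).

Decrease every 5th row.

Rows = 8.7 × 5.75 = 50.0 → 50 rows.
Stitches to remove: 10 → 10 shaping rows (at 1 st each).
50 / 10 = 5.00 → every 5 rows.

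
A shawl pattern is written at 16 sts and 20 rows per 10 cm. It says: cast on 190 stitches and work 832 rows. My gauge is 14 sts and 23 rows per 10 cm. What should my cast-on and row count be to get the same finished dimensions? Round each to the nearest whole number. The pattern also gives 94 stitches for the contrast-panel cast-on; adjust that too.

Cast on 166 stitches; work 957 rows; contrast-panel cast-on 82 stitches.

Stitches: 190 × 14/16 = 166.25 → 166.
Rows: 832 × 23/20 = 956.80 → 957.
contrast-panel cast-on: 94 × 14/16 = 82.25 → 82.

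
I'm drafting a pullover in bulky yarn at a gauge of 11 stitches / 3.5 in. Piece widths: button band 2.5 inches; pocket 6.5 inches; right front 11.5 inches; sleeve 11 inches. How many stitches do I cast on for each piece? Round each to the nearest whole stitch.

Rate = 11/3.5 = 3.143 sts per in.
button band: 2.5 × 3.143 = 7.86 → 8.
pocket: 6.5 × 3.143 = 20.43 → 20.
right front: 11.5 × 3.143 = 36.14 → 36.
sleeve: 11 × 3.143 = 34.57 → 35.

button band 8; pocket 20; right front 36; sleeve 35.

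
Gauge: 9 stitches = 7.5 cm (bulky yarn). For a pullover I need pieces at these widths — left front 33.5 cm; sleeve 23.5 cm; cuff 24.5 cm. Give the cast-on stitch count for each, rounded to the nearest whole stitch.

Rate = 9/7.5 = 1.2 sts per cm.
left front: 33.5 × 1.2 = 40.20 → 40.
sleeve: 23.5 × 1.2 = 28.20 → 28.
cuff: 24.5 × 1.2 = 29.40 → 29.

left front 40; sleeve 28; cuff 29.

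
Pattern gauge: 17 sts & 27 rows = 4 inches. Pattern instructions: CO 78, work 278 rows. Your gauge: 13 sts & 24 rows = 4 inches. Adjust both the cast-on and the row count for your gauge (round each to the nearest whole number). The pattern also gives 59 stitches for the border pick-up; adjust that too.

Cast on 60 stitches; work 247 rows; border pick-up 45 stitches.

Stitches: 78 × 13/17 = 59.65 → 60.
Rows: 278 × 24/27 = 247.11 → 247.
border pick-up: 59 × 13/17 = 45.12 → 45.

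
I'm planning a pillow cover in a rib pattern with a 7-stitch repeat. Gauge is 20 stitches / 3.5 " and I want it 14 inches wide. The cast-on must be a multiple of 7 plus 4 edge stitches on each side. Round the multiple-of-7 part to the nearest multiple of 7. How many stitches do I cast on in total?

Cast on 78 stitches.

20 / 3.5 = 5.714 sts per inch.
14 × 5.714 = 80.00 sts.
Less 8 edge sts → 72.00 for the repeat.
Nearest multiple of 7: 70.
Add back 8 edge sts → 78.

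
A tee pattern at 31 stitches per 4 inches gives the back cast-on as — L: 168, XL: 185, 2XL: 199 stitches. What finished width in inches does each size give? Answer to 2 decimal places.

L 21.68 inches; XL 23.87 inches; 2XL 25.68 inches.

31/4 = 7.75 sts per in.
L: 168 / 7.75 = 21.677 → 21.68 in.
XL: 185 / 7.75 = 23.871 → 23.87 in.
2XL: 199 / 7.75 = 25.677 → 25.68 in.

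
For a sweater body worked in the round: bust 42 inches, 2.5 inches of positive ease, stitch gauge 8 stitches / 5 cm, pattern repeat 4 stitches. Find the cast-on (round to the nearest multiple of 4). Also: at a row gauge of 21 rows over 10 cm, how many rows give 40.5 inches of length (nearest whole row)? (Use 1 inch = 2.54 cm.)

Finished = 42 + 2.5 = 44.5 inches.
44.5 inches × 2.54 = 113.03 cm.
8/5 = 1.6 sts per cm; 113.03 × 1.6 = 180.85 sts.
Nearest multiple of 4 → 180.
40.5 inches = 102.87 cm; × 2.1 = 216.03 → 216 rows.

Cast on 180 stitches; work 216 rows.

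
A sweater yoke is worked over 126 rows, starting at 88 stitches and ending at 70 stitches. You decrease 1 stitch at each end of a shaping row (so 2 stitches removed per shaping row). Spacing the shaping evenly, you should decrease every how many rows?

Decrease every 14th row.

Stitches to remove: |70 − 88| = 18.
Shaping rows needed: 18 / 2 = 9.
126 rows / 9 = every 14 rows.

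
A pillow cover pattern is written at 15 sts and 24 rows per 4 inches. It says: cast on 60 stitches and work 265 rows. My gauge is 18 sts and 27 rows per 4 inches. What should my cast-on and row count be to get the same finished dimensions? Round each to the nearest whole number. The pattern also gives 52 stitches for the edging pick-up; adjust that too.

Stitches: 60 × 18/15 = 72.00 → 72.
Rows: 265 × 27/24 = 298.12 → 298.
edging pick-up: 52 × 18/15 = 62.40 → 62.

Cast on 72 stitches; work 298 rows; edging pick-up 62 stitches.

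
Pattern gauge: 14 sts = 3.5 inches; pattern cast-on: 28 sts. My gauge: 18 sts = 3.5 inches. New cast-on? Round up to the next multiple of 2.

36 stitches.

Scale factor = 18 / 14 = 1.286.
28 × 18 / 14 = 36.00 sts.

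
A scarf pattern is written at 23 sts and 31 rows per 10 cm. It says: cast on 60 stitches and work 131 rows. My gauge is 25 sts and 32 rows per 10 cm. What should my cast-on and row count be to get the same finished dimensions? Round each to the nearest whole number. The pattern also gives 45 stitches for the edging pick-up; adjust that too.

Cast on 65 stitches; work 135 rows; edging pick-up 49 stitches.

Stitches: 60 × 25/23 = 65.22 → 65.
Rows: 131 × 32/31 = 135.23 → 135.
edging pick-up: 45 × 25/23 = 48.91 → 49.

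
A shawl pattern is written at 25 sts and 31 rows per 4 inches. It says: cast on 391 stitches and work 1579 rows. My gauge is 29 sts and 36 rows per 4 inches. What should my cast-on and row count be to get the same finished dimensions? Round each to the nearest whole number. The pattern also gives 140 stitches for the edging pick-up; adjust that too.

Cast on 454 stitches; work 1834 rows; edging pick-up 162 stitches.

Stitches: 391 × 29/25 = 453.56 → 454.
Rows: 1579 × 36/31 = 1833.68 → 1834.
edging pick-up: 140 × 29/25 = 162.40 → 162.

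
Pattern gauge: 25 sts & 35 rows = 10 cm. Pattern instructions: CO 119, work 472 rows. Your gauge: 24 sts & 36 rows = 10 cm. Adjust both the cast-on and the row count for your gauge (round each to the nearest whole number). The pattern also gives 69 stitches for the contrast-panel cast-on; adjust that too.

Stitches: 119 × 24/25 = 114.24 → 114.
Rows: 472 × 36/35 = 485.49 → 485.
contrast-panel cast-on: 69 × 24/25 = 66.24 → 66.

Cast on 114 stitches; work 485 rows; contrast-panel cast-on 66 stitches.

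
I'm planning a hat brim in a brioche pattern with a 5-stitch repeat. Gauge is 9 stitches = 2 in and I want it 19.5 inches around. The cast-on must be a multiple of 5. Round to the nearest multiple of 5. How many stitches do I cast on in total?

9 / 2 = 4.5 sts per inch.
19.5 × 4.5 = 87.75 sts.
Nearest multiple of 5: 90.

Cast on 90 stitches.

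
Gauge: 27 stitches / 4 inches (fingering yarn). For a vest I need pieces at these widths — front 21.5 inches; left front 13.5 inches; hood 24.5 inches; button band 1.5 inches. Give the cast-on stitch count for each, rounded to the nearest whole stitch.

front 145; left front 91; hood 165; button band 10.

Rate = 27/4 = 6.75 sts per in.
front: 21.5 × 6.75 = 145.12 → 145.
left front: 13.5 × 6.75 = 91.12 → 91.
hood: 24.5 × 6.75 = 165.38 → 165.
button band: 1.5 × 6.75 = 10.12 → 10.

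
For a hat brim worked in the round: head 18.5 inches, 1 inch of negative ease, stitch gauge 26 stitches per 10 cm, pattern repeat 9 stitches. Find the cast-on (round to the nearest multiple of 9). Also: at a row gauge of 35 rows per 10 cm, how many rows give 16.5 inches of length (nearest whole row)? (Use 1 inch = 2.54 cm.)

Finished = 18.5 − 1 = 17.5 inches.
17.5 inches × 2.54 = 44.45 cm.
26/10 = 2.6 sts per cm; 44.45 × 2.6 = 115.57 sts.
Nearest multiple of 9 → 117.
16.5 inches = 41.91 cm; × 3.5 = 146.69 → 147 rows.

Cast on 117 stitches; work 147 rows.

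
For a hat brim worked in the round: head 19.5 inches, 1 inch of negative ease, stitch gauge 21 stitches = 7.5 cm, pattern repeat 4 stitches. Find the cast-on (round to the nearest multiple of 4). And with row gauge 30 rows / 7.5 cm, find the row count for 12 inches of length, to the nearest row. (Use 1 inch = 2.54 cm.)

Finished = 19.5 − 1 = 18.5 inches.
18.5 inches × 2.54 = 46.99 cm.
21/7.5 = 2.8 sts per cm; 46.99 × 2.8 = 131.57 sts.
Nearest multiple of 4 → 132.
12 inches = 30.48 cm; × 4 = 121.92 → 122 rows.

Cast on 132 stitches; work 122 rows.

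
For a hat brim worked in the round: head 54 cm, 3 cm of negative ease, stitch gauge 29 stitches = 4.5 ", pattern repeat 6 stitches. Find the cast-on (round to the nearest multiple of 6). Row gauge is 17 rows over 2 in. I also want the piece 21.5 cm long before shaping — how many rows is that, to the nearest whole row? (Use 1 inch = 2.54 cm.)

Finished = 54 − 3 = 51 cm.
51 cm × 1/2.54 = 20.08 inches.
29/4.5 = 6.444 sts per in; 20.08 × 6.444 = 129.40 sts.
Nearest multiple of 6 → 132.
21.5 cm = 8.46 inches; × 8.5 = 71.95 → 72 rows.

Cast on 132 stitches; work 72 rows.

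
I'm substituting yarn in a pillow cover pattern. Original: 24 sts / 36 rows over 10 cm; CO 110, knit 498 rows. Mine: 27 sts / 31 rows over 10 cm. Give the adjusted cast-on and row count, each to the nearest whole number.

Stitches: 110 × 27/24 = 123.75 → 124.
Rows: 498 × 31/36 = 428.83 → 429.

Cast on 124 stitches; work 429 rows.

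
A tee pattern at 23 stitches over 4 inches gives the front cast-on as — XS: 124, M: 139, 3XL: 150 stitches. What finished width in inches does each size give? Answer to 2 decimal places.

XS 21.57 inches; M 24.17 inches; 3XL 26.09 inches.

23/4 = 5.75 sts per in.
XS: 124 / 5.75 = 21.565 → 21.57 in.
M: 139 / 5.75 = 24.174 → 24.17 in.
3XL: 150 / 5.75 = 26.087 → 26.09 in.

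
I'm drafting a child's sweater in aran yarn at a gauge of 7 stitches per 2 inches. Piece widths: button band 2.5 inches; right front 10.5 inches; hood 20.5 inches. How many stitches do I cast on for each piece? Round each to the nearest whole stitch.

Rate = 7/2 = 3.5 sts per in.
button band: 2.5 × 3.5 = 8.75 → 9.
right front: 10.5 × 3.5 = 36.75 → 37.
hood: 20.5 × 3.5 = 71.75 → 72.

button band 9; right front 37; hood 72.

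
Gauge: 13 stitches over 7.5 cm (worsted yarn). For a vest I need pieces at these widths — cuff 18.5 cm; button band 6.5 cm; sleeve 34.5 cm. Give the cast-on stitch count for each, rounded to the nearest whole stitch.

Rate = 13/7.5 = 1.733 sts per cm.
cuff: 18.5 × 1.733 = 32.07 → 32.
button band: 6.5 × 1.733 = 11.27 → 11.
sleeve: 34.5 × 1.733 = 59.80 → 60.

cuff 32; button band 11; sleeve 60.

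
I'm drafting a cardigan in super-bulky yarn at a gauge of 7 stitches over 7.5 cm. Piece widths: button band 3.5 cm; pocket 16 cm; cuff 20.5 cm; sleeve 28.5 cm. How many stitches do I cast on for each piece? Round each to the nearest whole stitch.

Rate = 7/7.5 = 0.933 sts per cm.
button band: 3.5 × 0.933 = 3.27 → 3.
pocket: 16 × 0.933 = 14.93 → 15.
cuff: 20.5 × 0.933 = 19.13 → 19.
sleeve: 28.5 × 0.933 = 26.60 → 27.

button band 3; pocket 15; cuff 19; sleeve 27.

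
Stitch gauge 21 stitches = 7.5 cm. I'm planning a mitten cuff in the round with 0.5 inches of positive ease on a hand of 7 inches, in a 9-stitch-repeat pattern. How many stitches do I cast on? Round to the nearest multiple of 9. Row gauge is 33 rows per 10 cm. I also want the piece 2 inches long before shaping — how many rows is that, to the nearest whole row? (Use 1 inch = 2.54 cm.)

Cast on 54 stitches; work 17 rows.

Finished = 7 + 0.5 = 7.5 inches.
7.5 inches × 2.54 = 19.05 cm.
21/7.5 = 2.8 sts per cm; 19.05 × 2.8 = 53.34 sts.
Nearest multiple of 9 → 54.
2 inches = 5.08 cm; × 3.3 = 16.76 → 17 rows.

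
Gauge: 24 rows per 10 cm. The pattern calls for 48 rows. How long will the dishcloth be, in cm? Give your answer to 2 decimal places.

24 rows / 10 cm = 2.4 rows per cm.
48 / 2.4 = 20.000 cm.

20.00 cm.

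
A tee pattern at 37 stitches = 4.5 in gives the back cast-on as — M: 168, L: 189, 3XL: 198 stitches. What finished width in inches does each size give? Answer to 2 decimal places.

M 20.43 inches; L 22.99 inches; 3XL 24.08 inches.

37/4.5 = 8.222 sts per in.
M: 168 / 8.222 = 20.432 → 20.43 in.
L: 189 / 8.222 = 22.986 → 22.99 in.
3XL: 198 / 8.222 = 24.081 → 24.08 in.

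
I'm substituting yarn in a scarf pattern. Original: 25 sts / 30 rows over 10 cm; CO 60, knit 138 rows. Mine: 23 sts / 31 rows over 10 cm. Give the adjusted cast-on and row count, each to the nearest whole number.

Stitches: 60 × 23/25 = 55.20 → 55.
Rows: 138 × 31/30 = 142.60 → 143.

Cast on 55 stitches; work 143 rows.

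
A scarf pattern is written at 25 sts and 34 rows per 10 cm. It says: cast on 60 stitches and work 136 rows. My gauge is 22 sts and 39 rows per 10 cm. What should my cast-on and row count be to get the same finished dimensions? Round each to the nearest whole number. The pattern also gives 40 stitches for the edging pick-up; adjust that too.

Cast on 53 stitches; work 156 rows; edging pick-up 35 stitches.

Stitches: 60 × 22/25 = 52.80 → 53.
Rows: 136 × 39/34 = 156.00 → 156.
edging pick-up: 40 × 22/25 = 35.20 → 35.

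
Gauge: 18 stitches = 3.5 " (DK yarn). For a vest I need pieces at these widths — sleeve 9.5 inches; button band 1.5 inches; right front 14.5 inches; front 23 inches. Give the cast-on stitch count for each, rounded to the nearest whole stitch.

sleeve 49; button band 8; right front 75; front 118.

Rate = 18/3.5 = 5.143 sts per in.
sleeve: 9.5 × 5.143 = 48.86 → 49.
button band: 1.5 × 5.143 = 7.71 → 8.
right front: 14.5 × 5.143 = 74.57 → 75.
front: 23 × 5.143 = 118.29 → 118.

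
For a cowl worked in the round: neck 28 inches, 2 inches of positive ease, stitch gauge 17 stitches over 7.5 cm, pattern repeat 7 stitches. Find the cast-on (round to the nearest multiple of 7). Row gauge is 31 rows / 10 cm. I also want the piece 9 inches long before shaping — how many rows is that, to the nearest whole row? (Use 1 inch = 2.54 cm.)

Cast on 175 stitches; work 71 rows.

Finished = 28 + 2 = 30 inches.
30 inches × 2.54 = 76.20 cm.
17/7.5 = 2.267 sts per cm; 76.20 × 2.267 = 172.72 sts.
Nearest multiple of 7 → 175.
9 inches = 22.86 cm; × 3.1 = 70.87 → 71 rows.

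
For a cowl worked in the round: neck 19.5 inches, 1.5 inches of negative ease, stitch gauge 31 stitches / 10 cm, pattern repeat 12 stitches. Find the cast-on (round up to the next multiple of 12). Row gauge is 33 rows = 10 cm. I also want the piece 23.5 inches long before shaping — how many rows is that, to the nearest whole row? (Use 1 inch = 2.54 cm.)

Cast on 144 stitches; work 197 rows.

Finished = 19.5 − 1.5 = 18 inches.
18 inches × 2.54 = 45.72 cm.
31/10 = 3.1 sts per cm; 45.72 × 3.1 = 141.73 sts.
Next multiple of 12 → 144.
23.5 inches = 59.69 cm; × 3.3 = 196.98 → 197 rows.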